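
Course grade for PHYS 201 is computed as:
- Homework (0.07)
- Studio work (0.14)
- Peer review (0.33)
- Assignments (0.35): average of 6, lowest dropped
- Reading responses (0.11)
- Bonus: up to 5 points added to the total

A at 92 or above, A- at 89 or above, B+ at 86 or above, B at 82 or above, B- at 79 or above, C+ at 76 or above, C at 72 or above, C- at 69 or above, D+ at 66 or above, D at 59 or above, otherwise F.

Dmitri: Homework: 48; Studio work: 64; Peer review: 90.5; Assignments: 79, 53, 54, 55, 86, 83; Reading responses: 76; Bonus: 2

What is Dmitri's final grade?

C+

Assignments: drop 53 → average of remaining 5 = 357/5 = 71.4
Weighted total:
  Homework 48 × 0.07 = 3.36
  Studio work 64 × 0.14 = 8.96
  Peer review 90.5 × 0.33 = 29.865
  Assignments 71.4 × 0.35 = 24.99
  Reading responses 76 × 0.11 = 8.36
Sum = 75.535
Bonus: 75.535 + 2 = 77.535
77.535 is ≥ 76 and < 79 → C+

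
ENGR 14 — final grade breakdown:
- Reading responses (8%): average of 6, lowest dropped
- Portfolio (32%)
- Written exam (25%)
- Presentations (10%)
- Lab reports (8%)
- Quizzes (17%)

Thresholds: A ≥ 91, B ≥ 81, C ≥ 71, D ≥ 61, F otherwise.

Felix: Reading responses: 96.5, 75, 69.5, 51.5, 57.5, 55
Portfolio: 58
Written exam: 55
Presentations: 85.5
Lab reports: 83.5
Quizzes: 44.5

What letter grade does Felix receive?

Reading responses: drop 51.5 → average of remaining 5 = 353.5/5 = 70.7
Weighted total:
  Reading responses 70.7 × 0.08 = 5.656
  Portfolio 58 × 0.32 = 18.56
  Written exam 55 × 0.25 = 13.75
  Presentations 85.5 × 0.1 = 8.55
  Lab reports 83.5 × 0.08 = 6.68
  Quizzes 44.5 × 0.17 = 7.565
Sum = 60.761
60.761 < 61 → F

F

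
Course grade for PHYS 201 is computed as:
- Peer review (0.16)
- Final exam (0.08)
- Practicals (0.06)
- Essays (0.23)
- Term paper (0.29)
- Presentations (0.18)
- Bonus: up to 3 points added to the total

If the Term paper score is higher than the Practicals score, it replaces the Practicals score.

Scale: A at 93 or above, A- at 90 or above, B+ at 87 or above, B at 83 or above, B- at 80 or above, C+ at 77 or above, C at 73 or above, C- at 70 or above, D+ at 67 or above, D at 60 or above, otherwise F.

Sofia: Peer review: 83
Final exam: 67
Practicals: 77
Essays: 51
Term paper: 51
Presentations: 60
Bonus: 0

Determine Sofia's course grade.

D

Term paper (51) ≤ Practicals (77), so Practicals stays at 77.
Weighted total:
  Peer review 83 × 0.16 = 13.28
  Final exam 67 × 0.08 = 5.36
  Practicals 77 × 0.06 = 4.62
  Essays 51 × 0.23 = 11.73
  Term paper 51 × 0.29 = 14.79
  Presentations 60 × 0.18 = 10.8
Sum = 60.58
Bonus: 60.58 + 0 = 60.58
60.58 is ≥ 60 and < 67 → D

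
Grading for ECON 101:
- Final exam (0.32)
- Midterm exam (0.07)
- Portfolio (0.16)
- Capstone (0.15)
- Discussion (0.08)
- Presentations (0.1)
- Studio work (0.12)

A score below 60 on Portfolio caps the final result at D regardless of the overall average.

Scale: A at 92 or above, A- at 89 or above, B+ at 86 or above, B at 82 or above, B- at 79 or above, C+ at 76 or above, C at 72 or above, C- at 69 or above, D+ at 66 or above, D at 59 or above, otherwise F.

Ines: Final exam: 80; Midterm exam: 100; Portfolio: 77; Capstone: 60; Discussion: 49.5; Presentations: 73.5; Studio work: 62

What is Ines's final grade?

Portfolio score 77 ≥ 60: minimum met.
Weighted total:
  Final exam 80 × 0.32 = 25.6
  Midterm exam 100 × 0.07 = 7
  Portfolio 77 × 0.16 = 12.32
  Capstone 60 × 0.15 = 9
  Discussion 49.5 × 0.08 = 3.96
  Presentations 73.5 × 0.1 = 7.35
  Studio work 62 × 0.12 = 7.44
Sum = 72.67
72.67 is ≥ 72 and < 76 → C

C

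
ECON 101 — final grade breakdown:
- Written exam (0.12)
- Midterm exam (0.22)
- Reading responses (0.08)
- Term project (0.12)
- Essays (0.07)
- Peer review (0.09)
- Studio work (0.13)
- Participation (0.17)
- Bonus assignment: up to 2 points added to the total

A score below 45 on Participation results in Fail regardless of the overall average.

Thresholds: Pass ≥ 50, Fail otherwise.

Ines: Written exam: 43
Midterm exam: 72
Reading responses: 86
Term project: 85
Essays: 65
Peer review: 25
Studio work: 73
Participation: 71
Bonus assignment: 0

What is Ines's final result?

Pass

Participation score 71 ≥ 45: minimum met.
Weighted total:
  Written exam 43 × 0.12 = 5.16
  Midterm exam 72 × 0.22 = 15.84
  Reading responses 86 × 0.08 = 6.88
  Term project 85 × 0.12 = 10.2
  Essays 65 × 0.07 = 4.55
  Peer review 25 × 0.09 = 2.25
  Studio work 73 × 0.13 = 9.49
  Participation 71 × 0.17 = 12.07
Sum = 66.44
Bonus assignment: 66.44 + 0 = 66.44
66.44 ≥ 50 → Pass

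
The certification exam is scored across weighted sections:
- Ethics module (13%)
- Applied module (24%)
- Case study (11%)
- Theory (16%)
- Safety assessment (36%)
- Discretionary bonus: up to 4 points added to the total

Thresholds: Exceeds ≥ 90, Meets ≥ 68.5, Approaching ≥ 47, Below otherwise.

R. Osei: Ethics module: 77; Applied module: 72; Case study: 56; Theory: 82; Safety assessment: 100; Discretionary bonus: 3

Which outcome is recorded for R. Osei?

Meets

Weighted total:
  Ethics module 77 × 0.13 = 10.01
  Applied module 72 × 0.24 = 17.28
  Case study 56 × 0.11 = 6.16
  Theory 82 × 0.16 = 13.12
  Safety assessment 100 × 0.36 = 36
Sum = 82.57
Discretionary bonus: 82.57 + 3 = 85.57
85.57 is ≥ 68.5 and < 90 → Meets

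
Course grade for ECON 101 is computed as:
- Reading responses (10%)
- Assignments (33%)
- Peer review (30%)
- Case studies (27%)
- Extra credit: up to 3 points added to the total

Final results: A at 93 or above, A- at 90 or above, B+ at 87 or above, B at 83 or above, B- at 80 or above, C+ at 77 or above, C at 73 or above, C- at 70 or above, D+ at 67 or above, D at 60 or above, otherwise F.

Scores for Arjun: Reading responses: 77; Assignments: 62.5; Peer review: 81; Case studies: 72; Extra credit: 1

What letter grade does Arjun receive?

Weighted total:
  Reading responses 77 × 0.1 = 7.7
  Assignments 62.5 × 0.33 = 20.625
  Peer review 81 × 0.3 = 24.3
  Case studies 72 × 0.27 = 19.44
Sum = 72.065
Extra credit: 72.065 + 1 = 73.065
73.065 is ≥ 73 and < 77 → C

C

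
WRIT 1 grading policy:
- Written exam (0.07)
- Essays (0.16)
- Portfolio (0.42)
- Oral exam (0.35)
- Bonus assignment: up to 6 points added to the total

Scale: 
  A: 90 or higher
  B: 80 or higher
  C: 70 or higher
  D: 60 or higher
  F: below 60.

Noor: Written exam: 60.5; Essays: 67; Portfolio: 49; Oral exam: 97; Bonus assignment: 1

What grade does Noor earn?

C

Weighted total:
  Written exam 60.5 × 0.07 = 4.235
  Essays 67 × 0.16 = 10.72
  Portfolio 49 × 0.42 = 20.58
  Oral exam 97 × 0.35 = 33.95
Sum = 69.485
Bonus assignment: 69.485 + 1 = 70.485
70.485 is ≥ 70 and < 80 → C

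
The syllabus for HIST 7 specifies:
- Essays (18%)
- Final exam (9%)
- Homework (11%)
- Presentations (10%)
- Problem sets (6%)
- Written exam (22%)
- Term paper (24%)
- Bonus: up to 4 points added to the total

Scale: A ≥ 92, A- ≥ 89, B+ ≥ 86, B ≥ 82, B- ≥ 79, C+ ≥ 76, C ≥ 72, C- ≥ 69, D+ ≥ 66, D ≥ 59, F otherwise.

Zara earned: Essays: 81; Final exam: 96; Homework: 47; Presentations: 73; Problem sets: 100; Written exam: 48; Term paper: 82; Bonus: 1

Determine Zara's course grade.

Weighted total:
  Essays 81 × 0.18 = 14.58
  Final exam 96 × 0.09 = 8.64
  Homework 47 × 0.11 = 5.17
  Presentations 73 × 0.1 = 7.3
  Problem sets 100 × 0.06 = 6
  Written exam 48 × 0.22 = 10.56
  Term paper 82 × 0.24 = 19.68
Sum = 71.93
Bonus: 71.93 + 1 = 72.93
72.93 is ≥ 72 and < 76 → C

C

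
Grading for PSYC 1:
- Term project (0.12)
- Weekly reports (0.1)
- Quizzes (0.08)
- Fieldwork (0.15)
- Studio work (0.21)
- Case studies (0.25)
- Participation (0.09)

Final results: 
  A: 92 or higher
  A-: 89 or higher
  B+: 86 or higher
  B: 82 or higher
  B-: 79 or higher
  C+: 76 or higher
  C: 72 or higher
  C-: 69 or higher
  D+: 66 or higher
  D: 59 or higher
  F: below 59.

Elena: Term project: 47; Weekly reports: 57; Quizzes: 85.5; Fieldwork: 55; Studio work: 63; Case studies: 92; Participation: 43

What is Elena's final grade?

Weighted total:
  Term project 47 × 0.12 = 5.64
  Weekly reports 57 × 0.1 = 5.7
  Quizzes 85.5 × 0.08 = 6.84
  Fieldwork 55 × 0.15 = 8.25
  Studio work 63 × 0.21 = 13.23
  Case studies 92 × 0.25 = 23
  Participation 43 × 0.09 = 3.87
Sum = 66.53
66.53 is ≥ 66 and < 69 → D+

D+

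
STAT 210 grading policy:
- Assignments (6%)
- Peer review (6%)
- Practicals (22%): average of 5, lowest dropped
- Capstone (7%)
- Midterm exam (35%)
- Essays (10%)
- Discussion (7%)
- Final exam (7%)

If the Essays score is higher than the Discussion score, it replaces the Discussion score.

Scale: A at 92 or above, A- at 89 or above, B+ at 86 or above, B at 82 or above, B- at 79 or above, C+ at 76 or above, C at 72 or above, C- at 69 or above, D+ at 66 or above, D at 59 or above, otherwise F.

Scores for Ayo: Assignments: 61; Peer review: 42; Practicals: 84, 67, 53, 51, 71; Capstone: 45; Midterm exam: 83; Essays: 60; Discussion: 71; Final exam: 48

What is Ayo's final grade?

D+

Practicals: drop 51 → average of remaining 4 = 275/4 = 68.75
Essays (60) ≤ Discussion (71), so Discussion stays at 71.
Weighted total:
  Assignments 61 × 0.06 = 3.66
  Peer review 42 × 0.06 = 2.52
  Practicals 68.75 × 0.22 = 15.125
  Capstone 45 × 0.07 = 3.15
  Midterm exam 83 × 0.35 = 29.05
  Essays 60 × 0.1 = 6
  Discussion 71 × 0.07 = 4.97
  Final exam 48 × 0.07 = 3.36
Sum = 67.835
67.835 is ≥ 66 and < 69 → D+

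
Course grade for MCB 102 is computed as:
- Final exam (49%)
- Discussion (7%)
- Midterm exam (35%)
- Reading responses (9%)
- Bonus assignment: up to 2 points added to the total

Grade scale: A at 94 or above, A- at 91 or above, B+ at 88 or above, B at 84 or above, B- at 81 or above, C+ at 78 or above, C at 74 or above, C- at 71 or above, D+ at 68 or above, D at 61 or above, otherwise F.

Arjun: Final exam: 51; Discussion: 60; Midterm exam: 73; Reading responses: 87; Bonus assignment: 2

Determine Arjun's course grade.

Weighted total:
  Final exam 51 × 0.49 = 24.99
  Discussion 60 × 0.07 = 4.2
  Midterm exam 73 × 0.35 = 25.55
  Reading responses 87 × 0.09 = 7.83
Sum = 62.57
Bonus assignment: 62.57 + 2 = 64.57
64.57 is ≥ 61 and < 68 → D

D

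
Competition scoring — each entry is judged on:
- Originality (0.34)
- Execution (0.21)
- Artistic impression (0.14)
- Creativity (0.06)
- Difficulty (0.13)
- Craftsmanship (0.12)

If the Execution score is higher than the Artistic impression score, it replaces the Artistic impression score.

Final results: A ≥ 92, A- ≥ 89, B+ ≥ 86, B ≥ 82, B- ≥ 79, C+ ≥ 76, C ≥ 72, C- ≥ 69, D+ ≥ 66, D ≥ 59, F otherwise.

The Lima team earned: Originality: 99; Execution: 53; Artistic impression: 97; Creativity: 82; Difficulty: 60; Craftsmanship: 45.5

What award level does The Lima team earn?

Execution (53) ≤ Artistic impression (97), so Artistic impression stays at 97.
Weighted total:
  Originality 99 × 0.34 = 33.66
  Execution 53 × 0.21 = 11.13
  Artistic impression 97 × 0.14 = 13.58
  Creativity 82 × 0.06 = 4.92
  Difficulty 60 × 0.13 = 7.8
  Craftsmanship 45.5 × 0.12 = 5.46
Sum = 76.55
76.55 is ≥ 76 and < 79 → C+

C+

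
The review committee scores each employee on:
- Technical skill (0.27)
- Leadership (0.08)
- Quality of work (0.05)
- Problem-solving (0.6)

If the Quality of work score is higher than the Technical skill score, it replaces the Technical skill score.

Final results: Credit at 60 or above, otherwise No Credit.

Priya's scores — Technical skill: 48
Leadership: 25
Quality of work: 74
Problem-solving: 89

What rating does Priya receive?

Credit

Quality of work (74) > Technical skill (48), so Technical skill counts as 74.
Weighted total:
  Technical skill 74 × 0.27 = 19.98
  Leadership 25 × 0.08 = 2
  Quality of work 74 × 0.05 = 3.7
  Problem-solving 89 × 0.6 = 53.4
Sum = 79.08
79.08 ≥ 60 → Credit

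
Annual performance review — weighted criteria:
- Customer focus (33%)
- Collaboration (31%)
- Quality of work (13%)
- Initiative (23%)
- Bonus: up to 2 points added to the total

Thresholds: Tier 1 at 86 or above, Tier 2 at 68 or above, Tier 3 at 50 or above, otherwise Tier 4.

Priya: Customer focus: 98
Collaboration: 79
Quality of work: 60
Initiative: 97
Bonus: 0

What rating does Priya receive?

Tier 1

Weighted total:
  Customer focus 98 × 0.33 = 32.34
  Collaboration 79 × 0.31 = 24.49
  Quality of work 60 × 0.13 = 7.8
  Initiative 97 × 0.23 = 22.31
Sum = 86.94
Bonus: 86.94 + 0 = 86.94
86.94 ≥ 86 → Tier 1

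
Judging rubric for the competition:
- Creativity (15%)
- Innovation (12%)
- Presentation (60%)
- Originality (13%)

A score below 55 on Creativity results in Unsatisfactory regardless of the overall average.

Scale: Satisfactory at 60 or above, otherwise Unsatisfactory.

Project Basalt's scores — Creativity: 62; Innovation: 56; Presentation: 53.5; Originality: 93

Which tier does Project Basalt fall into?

Creativity score 62 ≥ 55: minimum met.
Weighted total:
  Creativity 62 × 0.15 = 9.3
  Innovation 56 × 0.12 = 6.72
  Presentation 53.5 × 0.6 = 32.1
  Originality 93 × 0.13 = 12.09
Sum = 60.21
60.21 ≥ 60 → Satisfactory

Satisfactory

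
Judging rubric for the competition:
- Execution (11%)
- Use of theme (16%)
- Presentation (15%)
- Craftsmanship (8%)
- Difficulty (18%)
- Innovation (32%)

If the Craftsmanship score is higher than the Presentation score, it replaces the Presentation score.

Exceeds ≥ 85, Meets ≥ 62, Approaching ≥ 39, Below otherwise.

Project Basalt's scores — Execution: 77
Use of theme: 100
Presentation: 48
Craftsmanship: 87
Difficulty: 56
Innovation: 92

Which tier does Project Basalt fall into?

Meets

Craftsmanship (87) > Presentation (48), so Presentation counts as 87.
Weighted total:
  Execution 77 × 0.11 = 8.47
  Use of theme 100 × 0.16 = 16
  Presentation 87 × 0.15 = 13.05
  Craftsmanship 87 × 0.08 = 6.96
  Difficulty 56 × 0.18 = 10.08
  Innovation 92 × 0.32 = 29.44
Sum = 84
84 is ≥ 62 and < 85 → Meets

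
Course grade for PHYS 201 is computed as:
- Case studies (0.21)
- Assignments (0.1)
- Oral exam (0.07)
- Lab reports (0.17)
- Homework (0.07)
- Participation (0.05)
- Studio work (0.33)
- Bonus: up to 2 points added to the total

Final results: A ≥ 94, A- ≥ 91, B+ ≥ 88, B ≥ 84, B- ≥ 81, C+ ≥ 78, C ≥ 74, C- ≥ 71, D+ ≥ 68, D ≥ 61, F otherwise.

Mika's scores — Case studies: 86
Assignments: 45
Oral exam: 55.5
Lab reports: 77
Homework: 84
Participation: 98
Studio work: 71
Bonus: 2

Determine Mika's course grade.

C

Weighted total:
  Case studies 86 × 0.21 = 18.06
  Assignments 45 × 0.1 = 4.5
  Oral exam 55.5 × 0.07 = 3.885
  Lab reports 77 × 0.17 = 13.09
  Homework 84 × 0.07 = 5.88
  Participation 98 × 0.05 = 4.9
  Studio work 71 × 0.33 = 23.43
Sum = 73.745
Bonus: 73.745 + 2 = 75.745
75.745 is ≥ 74 and < 78 → C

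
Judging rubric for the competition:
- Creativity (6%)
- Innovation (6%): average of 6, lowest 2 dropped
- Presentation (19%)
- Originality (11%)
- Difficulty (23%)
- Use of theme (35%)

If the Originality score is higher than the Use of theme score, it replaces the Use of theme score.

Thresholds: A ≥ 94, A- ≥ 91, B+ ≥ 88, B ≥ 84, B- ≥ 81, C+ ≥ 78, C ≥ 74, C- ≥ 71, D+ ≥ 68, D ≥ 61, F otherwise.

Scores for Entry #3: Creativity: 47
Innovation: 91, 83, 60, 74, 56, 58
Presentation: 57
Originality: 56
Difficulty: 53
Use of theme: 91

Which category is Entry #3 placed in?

D+

Innovation: drop 56, 58 → average of remaining 4 = 308/4 = 77
Originality (56) ≤ Use of theme (91), so Use of theme stays at 91.
Weighted total:
  Creativity 47 × 0.06 = 2.82
  Innovation 77 × 0.06 = 4.62
  Presentation 57 × 0.19 = 10.83
  Originality 56 × 0.11 = 6.16
  Difficulty 53 × 0.23 = 12.19
  Use of theme 91 × 0.35 = 31.85
Sum = 68.47
68.47 is ≥ 68 and < 71 → D+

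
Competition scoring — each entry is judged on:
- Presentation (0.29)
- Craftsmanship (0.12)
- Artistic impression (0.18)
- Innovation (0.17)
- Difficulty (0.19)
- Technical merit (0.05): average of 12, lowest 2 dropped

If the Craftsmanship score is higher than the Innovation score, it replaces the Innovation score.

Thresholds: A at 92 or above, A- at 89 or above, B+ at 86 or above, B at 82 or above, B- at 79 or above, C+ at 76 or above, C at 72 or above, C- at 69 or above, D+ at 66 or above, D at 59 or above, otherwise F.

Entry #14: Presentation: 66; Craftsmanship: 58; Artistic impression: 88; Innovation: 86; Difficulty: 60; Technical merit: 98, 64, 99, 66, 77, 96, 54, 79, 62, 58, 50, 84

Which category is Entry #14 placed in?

Technical merit: drop 50, 54 → average of remaining 10 = 783/10 = 78.3
Craftsmanship (58) ≤ Innovation (86), so Innovation stays at 86.
Weighted total:
  Presentation 66 × 0.29 = 19.14
  Craftsmanship 58 × 0.12 = 6.96
  Artistic impression 88 × 0.18 = 15.84
  Innovation 86 × 0.17 = 14.62
  Difficulty 60 × 0.19 = 11.4
  Technical merit 78.3 × 0.05 = 3.915
Sum = 71.875
71.875 is ≥ 69 and < 72 → C-

C-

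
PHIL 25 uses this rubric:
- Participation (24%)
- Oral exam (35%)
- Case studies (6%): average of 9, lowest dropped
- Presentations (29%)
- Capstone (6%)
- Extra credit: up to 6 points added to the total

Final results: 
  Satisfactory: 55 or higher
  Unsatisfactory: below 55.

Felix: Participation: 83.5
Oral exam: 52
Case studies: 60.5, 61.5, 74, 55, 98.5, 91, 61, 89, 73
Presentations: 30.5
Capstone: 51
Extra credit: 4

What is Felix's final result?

Satisfactory

Case studies: drop 55 → average of remaining 8 = 608.5/8 = 76.0625
Weighted total:
  Participation 83.5 × 0.24 = 20.04
  Oral exam 52 × 0.35 = 18.2
  Case studies 76.0625 × 0.06 = 4.56375
  Presentations 30.5 × 0.29 = 8.845
  Capstone 51 × 0.06 = 3.06
Sum = 54.70875
Extra credit: 54.70875 + 4 = 58.70875
58.70875 ≥ 55 → Satisfactory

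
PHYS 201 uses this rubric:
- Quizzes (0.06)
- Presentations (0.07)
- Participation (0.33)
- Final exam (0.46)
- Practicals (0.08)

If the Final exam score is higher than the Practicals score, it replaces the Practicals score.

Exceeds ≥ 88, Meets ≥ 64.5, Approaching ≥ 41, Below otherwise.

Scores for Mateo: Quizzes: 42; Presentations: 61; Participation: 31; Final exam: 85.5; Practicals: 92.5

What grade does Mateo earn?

Final exam (85.5) ≤ Practicals (92.5), so Practicals stays at 92.5.
Weighted total:
  Quizzes 42 × 0.06 = 2.52
  Presentations 61 × 0.07 = 4.27
  Participation 31 × 0.33 = 10.23
  Final exam 85.5 × 0.46 = 39.33
  Practicals 92.5 × 0.08 = 7.4
Sum = 63.75
63.75 is ≥ 41 and < 64.5 → Approaching

Approaching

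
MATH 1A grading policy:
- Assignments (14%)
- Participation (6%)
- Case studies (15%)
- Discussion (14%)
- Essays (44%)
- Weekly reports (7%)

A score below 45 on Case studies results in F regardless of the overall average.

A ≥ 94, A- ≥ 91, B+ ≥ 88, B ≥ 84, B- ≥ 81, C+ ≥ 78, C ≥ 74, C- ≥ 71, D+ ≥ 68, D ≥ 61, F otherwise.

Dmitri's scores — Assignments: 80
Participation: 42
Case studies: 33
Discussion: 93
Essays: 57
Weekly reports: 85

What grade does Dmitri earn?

F

Case studies score 33 < 45: minimum not met.
Weighted total:
  Assignments 80 × 0.14 = 11.2
  Participation 42 × 0.06 = 2.52
  Case studies 33 × 0.15 = 4.95
  Discussion 93 × 0.14 = 13.02
  Essays 57 × 0.44 = 25.08
  Weekly reports 85 × 0.07 = 5.95
Sum = 62.72
Because the Case studies minimum was not met, the result is F.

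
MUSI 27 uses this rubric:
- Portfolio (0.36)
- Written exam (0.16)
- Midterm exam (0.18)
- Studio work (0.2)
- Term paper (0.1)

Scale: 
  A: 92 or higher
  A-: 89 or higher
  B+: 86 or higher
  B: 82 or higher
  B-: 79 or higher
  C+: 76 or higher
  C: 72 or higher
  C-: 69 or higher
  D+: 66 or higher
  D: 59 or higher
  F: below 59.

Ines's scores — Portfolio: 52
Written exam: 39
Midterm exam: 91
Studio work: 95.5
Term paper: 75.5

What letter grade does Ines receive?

Weighted total:
  Portfolio 52 × 0.36 = 18.72
  Written exam 39 × 0.16 = 6.24
  Midterm exam 91 × 0.18 = 16.38
  Studio work 95.5 × 0.2 = 19.1
  Term paper 75.5 × 0.1 = 7.55
Sum = 67.99
67.99 is ≥ 66 and < 69 → D+

D+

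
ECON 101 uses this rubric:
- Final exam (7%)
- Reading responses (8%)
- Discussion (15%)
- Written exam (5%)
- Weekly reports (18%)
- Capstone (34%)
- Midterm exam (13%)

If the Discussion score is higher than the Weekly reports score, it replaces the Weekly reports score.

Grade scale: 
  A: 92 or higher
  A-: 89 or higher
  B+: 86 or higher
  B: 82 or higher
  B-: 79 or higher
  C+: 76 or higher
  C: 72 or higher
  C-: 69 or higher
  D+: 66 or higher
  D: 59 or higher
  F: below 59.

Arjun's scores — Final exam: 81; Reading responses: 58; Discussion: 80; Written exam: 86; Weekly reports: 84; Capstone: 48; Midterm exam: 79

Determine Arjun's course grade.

Discussion (80) ≤ Weekly reports (84), so Weekly reports stays at 84.
Weighted total:
  Final exam 81 × 0.07 = 5.67
  Reading responses 58 × 0.08 = 4.64
  Discussion 80 × 0.15 = 12
  Written exam 86 × 0.05 = 4.3
  Weekly reports 84 × 0.18 = 15.12
  Capstone 48 × 0.34 = 16.32
  Midterm exam 79 × 0.13 = 10.27
Sum = 68.32
68.32 is ≥ 66 and < 69 → D+

D+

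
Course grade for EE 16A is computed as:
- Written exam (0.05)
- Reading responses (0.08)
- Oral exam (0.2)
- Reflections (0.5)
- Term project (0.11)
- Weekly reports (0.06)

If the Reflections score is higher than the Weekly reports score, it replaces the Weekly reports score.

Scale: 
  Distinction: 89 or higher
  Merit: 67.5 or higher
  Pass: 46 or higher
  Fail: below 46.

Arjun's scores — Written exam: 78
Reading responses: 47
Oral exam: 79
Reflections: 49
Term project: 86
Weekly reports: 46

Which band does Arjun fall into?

Pass

Reflections (49) > Weekly reports (46), so Weekly reports counts as 49.
Weighted total:
  Written exam 78 × 0.05 = 3.9
  Reading responses 47 × 0.08 = 3.76
  Oral exam 79 × 0.2 = 15.8
  Reflections 49 × 0.5 = 24.5
  Term project 86 × 0.11 = 9.46
  Weekly reports 49 × 0.06 = 2.94
Sum = 60.36
60.36 is ≥ 46 and < 67.5 → Pass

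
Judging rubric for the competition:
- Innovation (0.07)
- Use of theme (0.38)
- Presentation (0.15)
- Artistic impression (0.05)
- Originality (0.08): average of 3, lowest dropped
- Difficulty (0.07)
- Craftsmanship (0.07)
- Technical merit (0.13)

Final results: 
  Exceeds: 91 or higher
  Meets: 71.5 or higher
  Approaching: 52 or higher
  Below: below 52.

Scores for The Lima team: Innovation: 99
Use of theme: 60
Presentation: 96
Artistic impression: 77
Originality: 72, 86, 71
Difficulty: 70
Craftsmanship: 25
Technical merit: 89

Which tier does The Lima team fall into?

Meets

Originality: drop 71 → average of remaining 2 = 158/2 = 79
Weighted total:
  Innovation 99 × 0.07 = 6.93
  Use of theme 60 × 0.38 = 22.8
  Presentation 96 × 0.15 = 14.4
  Artistic impression 77 × 0.05 = 3.85
  Originality 79 × 0.08 = 6.32
  Difficulty 70 × 0.07 = 4.9
  Craftsmanship 25 × 0.07 = 1.75
  Technical merit 89 × 0.13 = 11.57
Sum = 72.52
72.52 is ≥ 71.5 and < 91 → Meets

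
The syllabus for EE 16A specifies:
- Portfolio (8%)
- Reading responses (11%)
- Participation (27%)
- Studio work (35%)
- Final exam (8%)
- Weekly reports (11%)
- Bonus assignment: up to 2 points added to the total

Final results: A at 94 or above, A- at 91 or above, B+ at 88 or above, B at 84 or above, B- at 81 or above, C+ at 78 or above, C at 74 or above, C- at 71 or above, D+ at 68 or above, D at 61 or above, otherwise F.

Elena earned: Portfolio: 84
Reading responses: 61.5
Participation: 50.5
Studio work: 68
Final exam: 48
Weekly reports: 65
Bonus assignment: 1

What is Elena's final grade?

D

Weighted total:
  Portfolio 84 × 0.08 = 6.72
  Reading responses 61.5 × 0.11 = 6.765
  Participation 50.5 × 0.27 = 13.635
  Studio work 68 × 0.35 = 23.8
  Final exam 48 × 0.08 = 3.84
  Weekly reports 65 × 0.11 = 7.15
Sum = 61.91
Bonus assignment: 61.91 + 1 = 62.91
62.91 is ≥ 61 and < 68 → D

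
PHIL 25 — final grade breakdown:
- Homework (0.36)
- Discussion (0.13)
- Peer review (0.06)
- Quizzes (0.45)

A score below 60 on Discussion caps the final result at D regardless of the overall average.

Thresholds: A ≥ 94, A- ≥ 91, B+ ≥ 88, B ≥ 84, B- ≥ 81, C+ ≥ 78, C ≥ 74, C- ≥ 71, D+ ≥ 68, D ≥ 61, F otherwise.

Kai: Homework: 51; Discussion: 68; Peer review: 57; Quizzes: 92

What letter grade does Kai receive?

C-

Discussion score 68 ≥ 60: minimum met.
Weighted total:
  Homework 51 × 0.36 = 18.36
  Discussion 68 × 0.13 = 8.84
  Peer review 57 × 0.06 = 3.42
  Quizzes 92 × 0.45 = 41.4
Sum = 72.02
72.02 is ≥ 71 and < 74 → C-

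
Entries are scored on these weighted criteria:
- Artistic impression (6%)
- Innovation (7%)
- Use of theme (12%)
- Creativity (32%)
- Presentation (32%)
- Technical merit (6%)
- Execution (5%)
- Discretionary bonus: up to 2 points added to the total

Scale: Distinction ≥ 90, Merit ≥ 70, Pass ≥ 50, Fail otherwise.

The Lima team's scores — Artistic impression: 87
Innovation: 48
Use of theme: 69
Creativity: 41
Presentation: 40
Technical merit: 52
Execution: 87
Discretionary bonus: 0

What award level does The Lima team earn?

Weighted total:
  Artistic impression 87 × 0.06 = 5.22
  Innovation 48 × 0.07 = 3.36
  Use of theme 69 × 0.12 = 8.28
  Creativity 41 × 0.32 = 13.12
  Presentation 40 × 0.32 = 12.8
  Technical merit 52 × 0.06 = 3.12
  Execution 87 × 0.05 = 4.35
Sum = 50.25
Discretionary bonus: 50.25 + 0 = 50.25
50.25 is ≥ 50 and < 70 → Pass

Pass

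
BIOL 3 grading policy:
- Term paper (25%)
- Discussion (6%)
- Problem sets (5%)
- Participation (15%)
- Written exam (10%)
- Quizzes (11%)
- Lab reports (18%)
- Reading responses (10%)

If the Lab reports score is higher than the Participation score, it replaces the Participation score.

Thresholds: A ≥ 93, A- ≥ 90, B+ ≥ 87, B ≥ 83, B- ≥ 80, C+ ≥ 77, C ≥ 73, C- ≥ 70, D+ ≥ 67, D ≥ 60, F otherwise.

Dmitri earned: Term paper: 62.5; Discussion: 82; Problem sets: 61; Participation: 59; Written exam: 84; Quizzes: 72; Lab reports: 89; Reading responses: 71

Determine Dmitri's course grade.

C

Lab reports (89) > Participation (59), so Participation counts as 89.
Weighted total:
  Term paper 62.5 × 0.25 = 15.625
  Discussion 82 × 0.06 = 4.92
  Problem sets 61 × 0.05 = 3.05
  Participation 89 × 0.15 = 13.35
  Written exam 84 × 0.1 = 8.4
  Quizzes 72 × 0.11 = 7.92
  Lab reports 89 × 0.18 = 16.02
  Reading responses 71 × 0.1 = 7.1
Sum = 76.385
76.385 is ≥ 73 and < 77 → C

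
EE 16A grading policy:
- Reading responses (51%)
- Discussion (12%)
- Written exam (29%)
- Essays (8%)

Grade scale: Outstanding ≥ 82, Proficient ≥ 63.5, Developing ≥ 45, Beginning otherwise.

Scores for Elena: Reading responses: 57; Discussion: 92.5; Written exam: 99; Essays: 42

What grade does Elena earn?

Proficient

Weighted total:
  Reading responses 57 × 0.51 = 29.07
  Discussion 92.5 × 0.12 = 11.1
  Written exam 99 × 0.29 = 28.71
  Essays 42 × 0.08 = 3.36
Sum = 72.24
72.24 is ≥ 63.5 and < 82 → Proficient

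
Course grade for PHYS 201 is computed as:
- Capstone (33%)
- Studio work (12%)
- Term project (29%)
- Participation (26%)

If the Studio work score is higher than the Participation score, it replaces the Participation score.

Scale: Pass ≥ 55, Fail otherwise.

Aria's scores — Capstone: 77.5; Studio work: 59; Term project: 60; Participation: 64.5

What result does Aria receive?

Studio work (59) ≤ Participation (64.5), so Participation stays at 64.5.
Weighted total:
  Capstone 77.5 × 0.33 = 25.575
  Studio work 59 × 0.12 = 7.08
  Term project 60 × 0.29 = 17.4
  Participation 64.5 × 0.26 = 16.77
Sum = 66.825
66.825 ≥ 55 → Pass

Pass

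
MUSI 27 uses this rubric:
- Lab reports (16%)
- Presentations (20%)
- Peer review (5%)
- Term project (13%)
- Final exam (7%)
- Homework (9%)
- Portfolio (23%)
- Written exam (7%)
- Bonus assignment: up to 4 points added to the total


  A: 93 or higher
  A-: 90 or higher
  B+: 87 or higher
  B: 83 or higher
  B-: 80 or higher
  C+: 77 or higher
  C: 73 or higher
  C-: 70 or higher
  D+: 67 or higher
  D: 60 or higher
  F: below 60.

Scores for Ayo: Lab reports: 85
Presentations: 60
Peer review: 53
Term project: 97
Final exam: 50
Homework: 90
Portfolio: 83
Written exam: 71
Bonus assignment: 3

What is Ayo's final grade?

C+

Weighted total:
  Lab reports 85 × 0.16 = 13.6
  Presentations 60 × 0.2 = 12
  Peer review 53 × 0.05 = 2.65
  Term project 97 × 0.13 = 12.61
  Final exam 50 × 0.07 = 3.5
  Homework 90 × 0.09 = 8.1
  Portfolio 83 × 0.23 = 19.09
  Written exam 71 × 0.07 = 4.97
Sum = 76.52
Bonus assignment: 76.52 + 3 = 79.52
79.52 is ≥ 77 and < 80 → C+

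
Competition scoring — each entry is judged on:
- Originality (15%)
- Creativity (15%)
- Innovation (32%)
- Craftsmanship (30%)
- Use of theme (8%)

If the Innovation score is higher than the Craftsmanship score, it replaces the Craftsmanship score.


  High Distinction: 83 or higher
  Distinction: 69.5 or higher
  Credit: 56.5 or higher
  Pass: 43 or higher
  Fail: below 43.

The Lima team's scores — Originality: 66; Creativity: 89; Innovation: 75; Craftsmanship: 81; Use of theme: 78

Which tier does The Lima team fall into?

Distinction

Innovation (75) ≤ Craftsmanship (81), so Craftsmanship stays at 81.
Weighted total:
  Originality 66 × 0.15 = 9.9
  Creativity 89 × 0.15 = 13.35
  Innovation 75 × 0.32 = 24
  Craftsmanship 81 × 0.3 = 24.3
  Use of theme 78 × 0.08 = 6.24
Sum = 77.79
77.79 is ≥ 69.5 and < 83 → Distinction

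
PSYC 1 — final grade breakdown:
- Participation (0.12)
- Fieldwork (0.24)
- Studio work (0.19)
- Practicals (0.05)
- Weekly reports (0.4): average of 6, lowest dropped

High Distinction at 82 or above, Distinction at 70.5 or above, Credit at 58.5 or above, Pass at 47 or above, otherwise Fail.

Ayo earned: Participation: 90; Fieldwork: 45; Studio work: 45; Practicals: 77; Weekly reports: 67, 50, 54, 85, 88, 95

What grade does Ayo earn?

Credit

Weekly reports: drop 50 → average of remaining 5 = 389/5 = 77.8
Weighted total:
  Participation 90 × 0.12 = 10.8
  Fieldwork 45 × 0.24 = 10.8
  Studio work 45 × 0.19 = 8.55
  Practicals 77 × 0.05 = 3.85
  Weekly reports 77.8 × 0.4 = 31.12
Sum = 65.12
65.12 is ≥ 58.5 and < 70.5 → Credit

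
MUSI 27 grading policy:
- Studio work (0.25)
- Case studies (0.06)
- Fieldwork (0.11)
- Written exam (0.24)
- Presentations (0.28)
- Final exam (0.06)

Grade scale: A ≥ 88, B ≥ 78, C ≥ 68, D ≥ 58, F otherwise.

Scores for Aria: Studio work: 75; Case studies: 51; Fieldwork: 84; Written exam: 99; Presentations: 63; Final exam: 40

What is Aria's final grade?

C

Weighted total:
  Studio work 75 × 0.25 = 18.75
  Case studies 51 × 0.06 = 3.06
  Fieldwork 84 × 0.11 = 9.24
  Written exam 99 × 0.24 = 23.76
  Presentations 63 × 0.28 = 17.64
  Final exam 40 × 0.06 = 2.4
Sum = 74.85
74.85 is ≥ 68 and < 78 → C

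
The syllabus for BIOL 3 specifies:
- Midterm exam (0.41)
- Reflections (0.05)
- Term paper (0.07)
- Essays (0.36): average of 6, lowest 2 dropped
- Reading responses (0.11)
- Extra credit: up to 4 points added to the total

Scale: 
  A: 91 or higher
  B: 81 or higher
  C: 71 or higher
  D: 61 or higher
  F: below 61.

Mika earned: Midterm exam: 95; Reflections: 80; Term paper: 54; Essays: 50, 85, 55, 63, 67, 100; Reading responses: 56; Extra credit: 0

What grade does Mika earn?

B

Essays: drop 50, 55 → average of remaining 4 = 315/4 = 78.75
Weighted total:
  Midterm exam 95 × 0.41 = 38.95
  Reflections 80 × 0.05 = 4
  Term paper 54 × 0.07 = 3.78
  Essays 78.75 × 0.36 = 28.35
  Reading responses 56 × 0.11 = 6.16
Sum = 81.24
Extra credit: 81.24 + 0 = 81.24
81.24 is ≥ 81 and < 91 → B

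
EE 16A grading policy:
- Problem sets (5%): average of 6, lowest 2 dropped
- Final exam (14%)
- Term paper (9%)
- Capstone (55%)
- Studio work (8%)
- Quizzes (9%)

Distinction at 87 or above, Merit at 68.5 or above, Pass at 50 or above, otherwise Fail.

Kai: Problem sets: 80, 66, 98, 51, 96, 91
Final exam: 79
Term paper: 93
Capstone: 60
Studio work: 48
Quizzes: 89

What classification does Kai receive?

Problem sets: drop 51, 66 → average of remaining 4 = 365/4 = 91.25
Weighted total:
  Problem sets 91.25 × 0.05 = 4.5625
  Final exam 79 × 0.14 = 11.06
  Term paper 93 × 0.09 = 8.37
  Capstone 60 × 0.55 = 33
  Studio work 48 × 0.08 = 3.84
  Quizzes 89 × 0.09 = 8.01
Sum = 68.8425
68.8425 is ≥ 68.5 and < 87 → Merit

Merit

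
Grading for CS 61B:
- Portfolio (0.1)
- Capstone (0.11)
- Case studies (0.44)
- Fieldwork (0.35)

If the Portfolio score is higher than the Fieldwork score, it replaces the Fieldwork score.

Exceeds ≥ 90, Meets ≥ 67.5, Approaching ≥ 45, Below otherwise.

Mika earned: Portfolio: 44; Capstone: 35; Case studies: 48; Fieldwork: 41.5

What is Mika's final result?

Portfolio (44) > Fieldwork (41.5), so Fieldwork counts as 44.
Weighted total:
  Portfolio 44 × 0.1 = 4.4
  Capstone 35 × 0.11 = 3.85
  Case studies 48 × 0.44 = 21.12
  Fieldwork 44 × 0.35 = 15.4
Sum = 44.77
44.77 < 45 → Below

Below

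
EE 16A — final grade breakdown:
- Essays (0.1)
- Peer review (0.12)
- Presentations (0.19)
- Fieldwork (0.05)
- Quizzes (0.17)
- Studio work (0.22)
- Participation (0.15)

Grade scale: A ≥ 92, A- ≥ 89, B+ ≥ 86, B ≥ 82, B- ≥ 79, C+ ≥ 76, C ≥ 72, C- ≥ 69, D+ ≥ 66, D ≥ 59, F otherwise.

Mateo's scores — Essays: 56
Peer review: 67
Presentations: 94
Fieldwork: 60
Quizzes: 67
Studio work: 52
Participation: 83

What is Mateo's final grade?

C-

Weighted total:
  Essays 56 × 0.1 = 5.6
  Peer review 67 × 0.12 = 8.04
  Presentations 94 × 0.19 = 17.86
  Fieldwork 60 × 0.05 = 3
  Quizzes 67 × 0.17 = 11.39
  Studio work 52 × 0.22 = 11.44
  Participation 83 × 0.15 = 12.45
Sum = 69.78
69.78 is ≥ 69 and < 72 → C-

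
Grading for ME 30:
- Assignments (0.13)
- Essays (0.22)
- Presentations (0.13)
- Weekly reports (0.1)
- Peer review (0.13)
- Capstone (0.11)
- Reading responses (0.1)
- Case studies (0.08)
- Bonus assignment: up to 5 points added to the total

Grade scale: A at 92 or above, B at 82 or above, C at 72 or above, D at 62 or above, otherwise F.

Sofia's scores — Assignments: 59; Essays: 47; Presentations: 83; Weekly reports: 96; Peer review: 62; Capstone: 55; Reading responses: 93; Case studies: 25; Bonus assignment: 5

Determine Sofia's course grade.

D

Weighted total:
  Assignments 59 × 0.13 = 7.67
  Essays 47 × 0.22 = 10.34
  Presentations 83 × 0.13 = 10.79
  Weekly reports 96 × 0.1 = 9.6
  Peer review 62 × 0.13 = 8.06
  Capstone 55 × 0.11 = 6.05
  Reading responses 93 × 0.1 = 9.3
  Case studies 25 × 0.08 = 2
Sum = 63.81
Bonus assignment: 63.81 + 5 = 68.81
68.81 is ≥ 62 and < 72 → D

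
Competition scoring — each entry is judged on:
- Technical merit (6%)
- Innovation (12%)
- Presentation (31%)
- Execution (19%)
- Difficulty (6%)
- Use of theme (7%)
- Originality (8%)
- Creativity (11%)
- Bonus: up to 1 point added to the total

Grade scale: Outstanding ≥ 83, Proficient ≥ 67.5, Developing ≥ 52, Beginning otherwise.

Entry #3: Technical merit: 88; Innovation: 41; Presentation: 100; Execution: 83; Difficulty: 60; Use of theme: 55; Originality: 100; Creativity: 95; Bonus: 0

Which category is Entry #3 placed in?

Weighted total:
  Technical merit 88 × 0.06 = 5.28
  Innovation 41 × 0.12 = 4.92
  Presentation 100 × 0.31 = 31
  Execution 83 × 0.19 = 15.77
  Difficulty 60 × 0.06 = 3.6
  Use of theme 55 × 0.07 = 3.85
  Originality 100 × 0.08 = 8
  Creativity 95 × 0.11 = 10.45
Sum = 82.87
Bonus: 82.87 + 0 = 82.87
82.87 is ≥ 67.5 and < 83 → Proficient

Proficient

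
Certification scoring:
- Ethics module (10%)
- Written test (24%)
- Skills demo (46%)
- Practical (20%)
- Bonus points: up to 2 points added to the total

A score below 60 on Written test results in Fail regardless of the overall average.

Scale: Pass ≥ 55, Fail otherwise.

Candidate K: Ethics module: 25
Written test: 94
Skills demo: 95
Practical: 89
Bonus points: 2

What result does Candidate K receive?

Pass

Written test score 94 ≥ 60: minimum met.
Weighted total:
  Ethics module 25 × 0.1 = 2.5
  Written test 94 × 0.24 = 22.56
  Skills demo 95 × 0.46 = 43.7
  Practical 89 × 0.2 = 17.8
Sum = 86.56
Bonus points: 86.56 + 2 = 88.56
88.56 ≥ 55 → Pass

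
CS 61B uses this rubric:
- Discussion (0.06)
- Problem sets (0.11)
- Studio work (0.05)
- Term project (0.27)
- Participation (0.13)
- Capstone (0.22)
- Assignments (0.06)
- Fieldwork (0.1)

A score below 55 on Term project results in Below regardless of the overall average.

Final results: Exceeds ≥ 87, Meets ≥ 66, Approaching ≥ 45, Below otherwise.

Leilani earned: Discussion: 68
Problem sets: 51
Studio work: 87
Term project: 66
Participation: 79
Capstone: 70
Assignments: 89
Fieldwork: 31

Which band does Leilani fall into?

Approaching

Term project score 66 ≥ 55: minimum met.
Weighted total:
  Discussion 68 × 0.06 = 4.08
  Problem sets 51 × 0.11 = 5.61
  Studio work 87 × 0.05 = 4.35
  Term project 66 × 0.27 = 17.82
  Participation 79 × 0.13 = 10.27
  Capstone 70 × 0.22 = 15.4
  Assignments 89 × 0.06 = 5.34
  Fieldwork 31 × 0.1 = 3.1
Sum = 65.97
65.97 is ≥ 45 and < 66 → Approaching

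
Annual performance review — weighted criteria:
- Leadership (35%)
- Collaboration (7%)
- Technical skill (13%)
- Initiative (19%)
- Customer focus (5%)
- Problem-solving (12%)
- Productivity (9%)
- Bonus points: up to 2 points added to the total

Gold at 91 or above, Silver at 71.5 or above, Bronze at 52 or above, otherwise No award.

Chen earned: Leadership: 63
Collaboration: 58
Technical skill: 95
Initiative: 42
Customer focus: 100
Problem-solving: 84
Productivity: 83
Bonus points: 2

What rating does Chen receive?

Bronze

Weighted total:
  Leadership 63 × 0.35 = 22.05
  Collaboration 58 × 0.07 = 4.06
  Technical skill 95 × 0.13 = 12.35
  Initiative 42 × 0.19 = 7.98
  Customer focus 100 × 0.05 = 5
  Problem-solving 84 × 0.12 = 10.08
  Productivity 83 × 0.09 = 7.47
Sum = 68.99
Bonus points: 68.99 + 2 = 70.99
70.99 is ≥ 52 and < 71.5 → Bronze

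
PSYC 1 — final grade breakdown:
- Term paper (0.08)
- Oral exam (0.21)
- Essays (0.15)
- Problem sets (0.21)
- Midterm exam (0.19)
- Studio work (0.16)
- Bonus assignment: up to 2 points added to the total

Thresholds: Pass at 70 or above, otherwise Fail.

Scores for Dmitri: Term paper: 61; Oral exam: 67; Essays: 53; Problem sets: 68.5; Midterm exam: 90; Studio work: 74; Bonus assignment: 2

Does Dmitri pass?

Pass

Weighted total:
  Term paper 61 × 0.08 = 4.88
  Oral exam 67 × 0.21 = 14.07
  Essays 53 × 0.15 = 7.95
  Problem sets 68.5 × 0.21 = 14.385
  Midterm exam 90 × 0.19 = 17.1
  Studio work 74 × 0.16 = 11.84
Sum = 70.225
Bonus assignment: 70.225 + 2 = 72.225
72.225 ≥ 70 → Pass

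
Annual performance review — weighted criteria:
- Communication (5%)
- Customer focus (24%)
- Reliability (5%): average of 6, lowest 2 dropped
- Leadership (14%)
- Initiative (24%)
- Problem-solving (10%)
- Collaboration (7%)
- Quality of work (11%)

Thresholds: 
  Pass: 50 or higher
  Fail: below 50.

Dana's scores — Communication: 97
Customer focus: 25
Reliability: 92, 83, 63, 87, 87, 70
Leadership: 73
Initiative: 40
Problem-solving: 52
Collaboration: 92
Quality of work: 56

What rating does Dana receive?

Reliability: drop 63, 70 → average of remaining 4 = 349/4 = 87.25
Weighted total:
  Communication 97 × 0.05 = 4.85
  Customer focus 25 × 0.24 = 6
  Reliability 87.25 × 0.05 = 4.3625
  Leadership 73 × 0.14 = 10.22
  Initiative 40 × 0.24 = 9.6
  Problem-solving 52 × 0.1 = 5.2
  Collaboration 92 × 0.07 = 6.44
  Quality of work 56 × 0.11 = 6.16
Sum = 52.8325
52.8325 ≥ 50 → Pass

Pass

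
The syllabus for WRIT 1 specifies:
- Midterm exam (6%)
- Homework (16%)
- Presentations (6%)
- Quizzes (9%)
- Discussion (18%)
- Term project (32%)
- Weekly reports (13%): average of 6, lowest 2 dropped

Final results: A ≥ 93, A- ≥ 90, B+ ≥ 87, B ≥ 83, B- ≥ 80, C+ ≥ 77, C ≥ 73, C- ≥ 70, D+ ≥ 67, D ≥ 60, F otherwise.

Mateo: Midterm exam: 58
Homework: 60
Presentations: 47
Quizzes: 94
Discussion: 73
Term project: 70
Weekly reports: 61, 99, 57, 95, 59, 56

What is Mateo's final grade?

Weekly reports: drop 56, 57 → average of remaining 4 = 314/4 = 78.5
Weighted total:
  Midterm exam 58 × 0.06 = 3.48
  Homework 60 × 0.16 = 9.6
  Presentations 47 × 0.06 = 2.82
  Quizzes 94 × 0.09 = 8.46
  Discussion 73 × 0.18 = 13.14
  Term project 70 × 0.32 = 22.4
  Weekly reports 78.5 × 0.13 = 10.205
Sum = 70.105
70.105 is ≥ 70 and < 73 → C-

C-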